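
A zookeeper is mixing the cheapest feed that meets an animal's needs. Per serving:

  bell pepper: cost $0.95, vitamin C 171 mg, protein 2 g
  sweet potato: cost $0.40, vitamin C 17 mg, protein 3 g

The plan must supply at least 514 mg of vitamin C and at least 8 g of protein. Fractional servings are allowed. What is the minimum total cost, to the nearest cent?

Two binding constraints pin down two serving amounts, so the optimal mix uses at most two foods. The candidates are each food alone (scaled to the tighter of vitamin C/protein) and each pair with both constraints tight.
bell pepper only: max(514/171, 8/2) = 4 servings → $3.80.
sweet potato only: max(514/17, 8/3) = 30.24 servings → $12.09.
bell pepper + sweet potato with both tight: 2.935 servings and 0.7098 servings → $3.07.
The minimum over all feasible corners is $3.07.

$3.07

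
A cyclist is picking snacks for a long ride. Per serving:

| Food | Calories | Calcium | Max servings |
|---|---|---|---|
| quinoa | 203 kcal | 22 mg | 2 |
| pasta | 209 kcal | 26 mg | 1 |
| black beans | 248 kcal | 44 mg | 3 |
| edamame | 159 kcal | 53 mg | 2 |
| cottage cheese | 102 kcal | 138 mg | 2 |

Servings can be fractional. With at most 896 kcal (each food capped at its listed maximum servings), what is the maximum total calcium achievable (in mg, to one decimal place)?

Calcium per kcal: cottage cheese 1.353, edamame 0.3333, black beans 0.1774, pasta 0.1244, quinoa 0.1084.
Take 2 servings of cottage cheese: uses 204 kcal, +276.0 mg calcium (running total 276.0 mg).
Take 2 servings of edamame: uses 318 kcal, +106.0 mg calcium (running total 382.0 mg).
Take 1.508 servings of black beans: uses 374 kcal, +66.4 mg calcium (running total 448.4 mg).
Filling greedily by calcium-per-kcal is optimal for one linear limit, giving 448.4 mg.

448.4 mg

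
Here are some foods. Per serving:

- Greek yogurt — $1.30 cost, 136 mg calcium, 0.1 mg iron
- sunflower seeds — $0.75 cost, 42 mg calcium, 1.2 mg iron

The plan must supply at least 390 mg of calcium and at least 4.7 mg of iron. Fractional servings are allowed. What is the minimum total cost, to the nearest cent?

$5.04

Minimising a linear cost over {calcium ≥ 390, iron ≥ 4.7, servings ≥ 0} — the optimum is at a vertex, using one or two foods.
Greek yogurt only: max(390/136, 4.7/0.1) = 47 servings → $61.10.
sunflower seeds only: max(390/42, 4.7/1.2) = 9.286 servings → $6.96.
Greek yogurt + sunflower seeds with both tight: 1.702 servings and 3.775 servings → $5.04.
The minimum over all feasible corners is $5.04.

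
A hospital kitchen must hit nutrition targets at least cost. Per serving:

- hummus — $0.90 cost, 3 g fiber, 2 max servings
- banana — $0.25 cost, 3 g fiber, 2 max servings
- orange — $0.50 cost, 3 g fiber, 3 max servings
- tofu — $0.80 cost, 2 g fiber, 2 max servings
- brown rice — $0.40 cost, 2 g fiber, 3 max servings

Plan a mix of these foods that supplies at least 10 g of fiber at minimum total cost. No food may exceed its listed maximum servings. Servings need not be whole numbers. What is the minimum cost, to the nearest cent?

Cost per g of fiber: banana $0.0833, orange $0.1667, brown rice $0.2000, hummus $0.3000, tofu $0.4000.
Take 2 servings of banana: +6.0 g fiber for $0.50 (total $0.50, still need 4.0 g).
Take 1.333 servings of orange: +4.0 g fiber for $0.67 (total $1.17, still need 0.0 g).
Greedy by cheapest-per-g is optimal for a single linear constraint, so the minimum cost is $1.17.

$1.17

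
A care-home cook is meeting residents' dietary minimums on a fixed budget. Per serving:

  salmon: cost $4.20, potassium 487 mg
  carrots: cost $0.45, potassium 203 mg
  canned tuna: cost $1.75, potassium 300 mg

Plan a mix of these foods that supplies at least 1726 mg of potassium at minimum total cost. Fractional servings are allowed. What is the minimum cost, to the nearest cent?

$3.83

Cost per mg of potassium: carrots $0.0022, canned tuna $0.0058, salmon $0.0086.
With no serving limits, use only carrots: 1726 mg / 203 mg = 8.502 servings × $0.45 = $3.83.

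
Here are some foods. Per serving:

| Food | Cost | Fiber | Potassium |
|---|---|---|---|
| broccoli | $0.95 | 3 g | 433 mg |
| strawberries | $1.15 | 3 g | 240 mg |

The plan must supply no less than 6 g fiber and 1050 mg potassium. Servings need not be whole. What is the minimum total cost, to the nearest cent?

$2.30

broccoli only: max(6/3, 1050/433) = 2.425 servings → $2.30.
strawberries only: max(6/3, 1050/240) = 4.375 servings → $5.03.
broccoli + strawberries with both targets exact would need a negative amount; discard.
The minimum over all feasible corners is $2.30.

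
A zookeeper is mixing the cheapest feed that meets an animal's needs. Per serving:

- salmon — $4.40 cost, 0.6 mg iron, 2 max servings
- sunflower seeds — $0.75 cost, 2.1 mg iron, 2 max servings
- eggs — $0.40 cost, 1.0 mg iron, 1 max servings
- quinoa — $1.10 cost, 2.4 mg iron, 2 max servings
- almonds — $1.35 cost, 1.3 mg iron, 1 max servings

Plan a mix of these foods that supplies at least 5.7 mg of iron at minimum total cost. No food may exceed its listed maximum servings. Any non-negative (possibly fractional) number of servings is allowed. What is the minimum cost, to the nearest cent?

$2.13

Cost per mg of iron: sunflower seeds $0.3571, eggs $0.4000, quinoa $0.4583, almonds $1.0385, salmon $7.3333.
Take 2 servings of sunflower seeds: +4.2 mg iron for $1.50 (total $1.50, still need 1.5 mg).
Take 1 serving of eggs: +1.0 mg iron for $0.40 (total $1.90, still need 0.5 mg).
Take 0.2083 servings of quinoa: +0.5 mg iron for $0.23 (total $2.13, still need 0.0 mg).
Filling from the cheapest source first is optimal under one linear minimum: $2.13.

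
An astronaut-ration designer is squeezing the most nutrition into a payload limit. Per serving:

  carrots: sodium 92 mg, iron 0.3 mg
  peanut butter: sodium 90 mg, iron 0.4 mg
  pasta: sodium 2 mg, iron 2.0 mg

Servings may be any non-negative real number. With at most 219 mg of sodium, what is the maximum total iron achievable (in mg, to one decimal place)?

219.0 mg

Iron per mg sodium: pasta 1, peanut butter 0.004444, carrots 0.003261.
With no serving limits, spend the whole sodium allowance on pasta: 219 mg / 2 mg × 2.0 mg = 219.0 mg.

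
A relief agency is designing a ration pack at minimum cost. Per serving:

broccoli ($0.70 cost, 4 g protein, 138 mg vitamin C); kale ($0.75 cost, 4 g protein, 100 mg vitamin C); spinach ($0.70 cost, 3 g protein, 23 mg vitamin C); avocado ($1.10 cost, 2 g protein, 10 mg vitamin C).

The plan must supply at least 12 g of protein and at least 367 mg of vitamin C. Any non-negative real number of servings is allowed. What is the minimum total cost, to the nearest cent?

Two binding constraints pin down two serving amounts, so the optimal mix uses at most two foods. The candidates are each food alone (scaled to the tighter of protein/vitamin C) and each pair with both constraints tight.
broccoli only: max(12/4, 367/138) = 3 servings → $2.10.
kale only: max(12/4, 367/100) = 3.67 servings → $2.75.
spinach only: max(12/3, 367/23) = 15.96 servings → $11.17.
avocado only: max(12/2, 367/10) = 36.7 servings → $40.37.
broccoli + kale with both tight: 1.763 servings and 1.237 servings → $2.16.
broccoli + spinach with both tight: 2.562 servings and 0.5839 servings → $2.20.
broccoli + avocado with both tight: 2.602 servings and 0.7966 servings → $2.70.
kale + spinach: intersection lies outside the first quadrant.
kale + avocado: the both-tight solution has a negative serving — not a feasible corner.
spinach + avocado: the both-tight solution has a negative serving — not a feasible corner.
So the least-cost plan costs $2.10.

$2.10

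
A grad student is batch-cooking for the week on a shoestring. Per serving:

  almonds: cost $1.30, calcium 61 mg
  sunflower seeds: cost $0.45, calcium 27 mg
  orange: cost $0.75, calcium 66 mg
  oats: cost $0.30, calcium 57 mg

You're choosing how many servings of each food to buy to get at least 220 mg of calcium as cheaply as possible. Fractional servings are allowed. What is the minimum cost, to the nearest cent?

Cost per mg of calcium: oats $0.0053, orange $0.0114, sunflower seeds $0.0167, almonds $0.0213.
With no serving limits, use only oats: 220 mg / 57 mg = 3.86 servings × $0.30 = $1.16.

$1.16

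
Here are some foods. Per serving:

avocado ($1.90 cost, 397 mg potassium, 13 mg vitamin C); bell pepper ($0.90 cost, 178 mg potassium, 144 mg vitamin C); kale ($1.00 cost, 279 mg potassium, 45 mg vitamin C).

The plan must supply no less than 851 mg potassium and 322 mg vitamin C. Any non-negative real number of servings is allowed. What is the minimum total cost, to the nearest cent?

Two binding constraints pin down two serving amounts, so the optimal mix uses at most two foods. The candidates are each food alone (scaled to the tighter of potassium/vitamin C) and each pair with both constraints tight.
avocado only: max(851/397, 322/13) = 24.77 servings → $47.06.
bell pepper only: max(851/178, 322/144) = 4.781 servings → $4.30.
kale only: max(851/279, 322/45) = 7.156 servings → $7.16.
avocado + bell pepper with both tight: 1.189 servings and 2.129 servings → $4.18.
avocado + kale: the both-tight solution has a negative serving — not a feasible corner.
bell pepper + kale with both tight: 1.602 servings and 2.028 servings → $3.47.
So the least-cost plan costs $3.47.

$3.47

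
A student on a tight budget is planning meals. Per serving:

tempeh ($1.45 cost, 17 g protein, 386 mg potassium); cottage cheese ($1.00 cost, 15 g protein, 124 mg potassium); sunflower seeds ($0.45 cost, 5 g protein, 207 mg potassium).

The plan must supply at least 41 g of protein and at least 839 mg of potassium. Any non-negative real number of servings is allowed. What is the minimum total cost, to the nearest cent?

With two linear requirements the optimum uses one or two foods; enumerate the corners.
tempeh only: max(41/17, 839/386) = 2.412 servings → $3.50.
cottage cheese only: max(41/15, 839/124) = 6.766 servings → $6.77.
sunflower seeds only: max(41/5, 839/207) = 8.2 servings → $3.69.
tempeh + cottage cheese with both tight: 2.037 servings and 0.4245 servings → $3.38.
tempeh + sunflower seeds with both targets exact would need a negative amount; discard.
cottage cheese + sunflower seeds with both tight: 1.727 servings and 3.019 servings → $3.09.
The minimum over all feasible corners is $3.09.

$3.09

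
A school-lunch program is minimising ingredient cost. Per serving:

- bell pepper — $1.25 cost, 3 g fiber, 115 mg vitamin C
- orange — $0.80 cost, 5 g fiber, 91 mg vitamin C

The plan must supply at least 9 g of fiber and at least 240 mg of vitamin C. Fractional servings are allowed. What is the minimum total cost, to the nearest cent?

An LP optimum is at a vertex; with two nutrient constraints at most two foods are used. Check each candidate.
bell pepper only: max(9/3, 240/115) = 3 servings → $3.75.
orange only: max(9/5, 240/91) = 2.637 servings → $2.11.
bell pepper + orange with both tight: 1.262 servings and 1.043 servings → $2.41.
Cheapest feasible corner: $2.11.

$2.11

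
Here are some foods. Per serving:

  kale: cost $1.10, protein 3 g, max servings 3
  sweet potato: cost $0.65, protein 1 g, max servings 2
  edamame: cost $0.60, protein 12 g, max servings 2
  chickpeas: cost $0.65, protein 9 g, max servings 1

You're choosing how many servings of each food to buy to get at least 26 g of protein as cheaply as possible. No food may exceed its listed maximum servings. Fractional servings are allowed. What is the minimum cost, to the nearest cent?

$1.34

Cost per g of protein: edamame $0.0500, chickpeas $0.0722, kale $0.3667, sweet potato $0.6500.
Take 2 servings of edamame: +24.0 g protein for $1.20 (total $1.20, still need 2.0 g).
Take 0.2222 servings of chickpeas: +2.0 g protein for $0.14 (total $1.34, still need 0.0 g).
Greedy by cheapest-per-g is optimal for a single linear constraint, so the minimum cost is $1.34.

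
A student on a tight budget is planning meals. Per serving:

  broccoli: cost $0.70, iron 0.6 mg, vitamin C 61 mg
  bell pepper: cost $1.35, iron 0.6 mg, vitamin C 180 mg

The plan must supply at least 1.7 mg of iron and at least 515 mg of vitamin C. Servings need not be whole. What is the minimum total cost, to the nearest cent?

Check every corner: each single food scaled to meet both minima, and each pair solved so both constraints bind.
broccoli only: max(1.7/0.6, 515/61) = 8.443 servings → $5.91.
bell pepper only: max(1.7/0.6, 515/180) = 2.861 servings → $3.86.
broccoli + bell pepper: the both-tight solution has a negative serving — not a feasible corner.
The minimum over all feasible corners is $3.86.

$3.86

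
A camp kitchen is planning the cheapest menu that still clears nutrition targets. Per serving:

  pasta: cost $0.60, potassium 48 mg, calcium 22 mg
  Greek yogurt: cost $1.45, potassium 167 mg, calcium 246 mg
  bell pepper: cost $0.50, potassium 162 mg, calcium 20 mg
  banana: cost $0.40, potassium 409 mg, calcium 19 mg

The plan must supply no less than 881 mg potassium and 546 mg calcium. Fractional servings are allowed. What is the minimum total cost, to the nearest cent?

At the optimum either one food covers both requirements or two foods hit both targets exactly; no other combination can be cheaper.
pasta only: max(881/48, 546/22) = 24.82 servings → $14.89.
Greek yogurt only: max(881/167, 546/246) = 5.275 servings → $7.65.
bell pepper only: max(881/162, 546/20) = 27.3 servings → $13.65.
banana only: max(881/409, 546/19) = 28.74 servings → $11.49.
pasta + Greek yogurt with both tight: 15.43 servings and 0.8392 servings → $10.48.
pasta + bell pepper with both targets exact would need a negative amount; discard.
pasta + banana: intersection lies outside the first quadrant.
Greek yogurt + bell pepper with both tight: 1.94 servings and 3.438 servings → $4.53.
Greek yogurt + banana with both tight: 2.12 servings and 1.288 servings → $3.59.
bell pepper + banana: the both-tight solution has a negative serving — not a feasible corner.
So the least-cost plan costs $3.59.

$3.59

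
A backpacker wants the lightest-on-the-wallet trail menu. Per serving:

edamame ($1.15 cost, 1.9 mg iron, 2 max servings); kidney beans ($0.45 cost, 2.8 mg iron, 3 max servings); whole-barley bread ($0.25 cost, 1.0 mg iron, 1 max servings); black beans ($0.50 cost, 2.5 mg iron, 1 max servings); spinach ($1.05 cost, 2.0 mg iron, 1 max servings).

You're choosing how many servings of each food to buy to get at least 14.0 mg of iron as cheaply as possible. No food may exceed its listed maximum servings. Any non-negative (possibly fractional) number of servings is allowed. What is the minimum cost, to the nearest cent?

Cost per mg of iron: kidney beans $0.1607, black beans $0.2000, whole-barley bread $0.2500, spinach $0.5250, edamame $0.6053.
Take 3 servings of kidney beans: +8.4 mg iron for $1.35 (total $1.35, still need 5.6 mg).
Take 1 serving of black beans: +2.5 mg iron for $0.50 (total $1.85, still need 3.1 mg).
Take 1 serving of whole-barley bread: +1.0 mg iron for $0.25 (total $2.10, still need 2.1 mg).
Take 1 serving of spinach: +2.0 mg iron for $1.05 (total $3.15, still need 0.1 mg).
Take 0.05263 servings of edamame: +0.1 mg iron for $0.06 (total $3.21, still need 0.0 mg).
Filling from the cheapest source first is optimal under one linear minimum: $3.21.

$3.21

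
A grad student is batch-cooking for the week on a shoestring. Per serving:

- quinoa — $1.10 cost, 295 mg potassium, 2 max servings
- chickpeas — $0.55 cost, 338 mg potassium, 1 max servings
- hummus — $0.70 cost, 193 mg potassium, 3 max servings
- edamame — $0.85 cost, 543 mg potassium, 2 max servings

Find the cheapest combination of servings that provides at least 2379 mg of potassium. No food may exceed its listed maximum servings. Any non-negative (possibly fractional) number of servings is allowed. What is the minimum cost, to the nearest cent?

Cost per mg of potassium: edamame $0.0016, chickpeas $0.0016, hummus $0.0036, quinoa $0.0037.
Take 2 servings of edamame: +1086.0 mg potassium for $1.70 (total $1.70, still need 1293.0 mg).
Take 1 serving of chickpeas: +338.0 mg potassium for $0.55 (total $2.25, still need 955.0 mg).
Take 3 servings of hummus: +579.0 mg potassium for $2.10 (total $4.35, still need 376.0 mg).
Take 1.275 servings of quinoa: +376.0 mg potassium for $1.40 (total $5.75, still need 0.0 mg).
Filling from the cheapest source first is optimal under one linear minimum: $5.75.

$5.75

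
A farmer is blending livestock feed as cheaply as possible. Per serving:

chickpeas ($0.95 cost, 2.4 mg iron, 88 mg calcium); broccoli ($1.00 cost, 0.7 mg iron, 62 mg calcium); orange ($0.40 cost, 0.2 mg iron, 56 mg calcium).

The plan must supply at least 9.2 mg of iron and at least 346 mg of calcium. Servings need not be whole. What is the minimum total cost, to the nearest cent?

This is a tiny linear program; its minimum lies at a vertex of the feasible set. List the vertices and price them.
chickpeas only: max(9.2/2.4, 346/88) = 3.932 servings → $3.74.
broccoli only: max(9.2/0.7, 346/62) = 13.14 servings → $13.14.
orange only: max(9.2/0.2, 346/56) = 46 servings → $18.40.
chickpeas + broccoli with both tight: 3.764 servings and 0.2385 servings → $3.81.
chickpeas + orange with both tight: 3.818 servings and 0.1781 servings → $3.70.
broccoli + orange: intersection lies outside the first quadrant.
So the least-cost plan costs $3.70.

$3.70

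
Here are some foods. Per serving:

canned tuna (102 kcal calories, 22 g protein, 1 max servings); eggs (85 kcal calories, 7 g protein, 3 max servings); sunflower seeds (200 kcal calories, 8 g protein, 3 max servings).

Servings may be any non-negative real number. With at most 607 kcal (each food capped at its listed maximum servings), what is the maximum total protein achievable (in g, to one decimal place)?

53.0 g

Protein per kcal: canned tuna 0.2157, eggs 0.08235, sunflower seeds 0.04.
Take 1 serving of canned tuna: uses 102 kcal, +22.0 g protein (running total 22.0 g).
Take 3 servings of eggs: uses 255 kcal, +21.0 g protein (running total 43.0 g).
Take 1.25 servings of sunflower seeds: uses 250 kcal, +10.0 g protein (running total 53.0 g).
Filling greedily by protein-per-kcal is optimal for one linear limit, giving 53.0 g.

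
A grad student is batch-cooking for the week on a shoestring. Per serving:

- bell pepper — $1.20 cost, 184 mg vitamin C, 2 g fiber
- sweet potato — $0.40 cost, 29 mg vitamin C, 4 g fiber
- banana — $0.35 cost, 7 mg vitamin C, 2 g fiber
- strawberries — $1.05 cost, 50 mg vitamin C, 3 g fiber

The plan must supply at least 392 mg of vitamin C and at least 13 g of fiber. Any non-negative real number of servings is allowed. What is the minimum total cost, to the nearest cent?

$3.06

Two binding constraints pin down two serving amounts, so the optimal mix uses at most two foods. The candidates are each food alone (scaled to the tighter of vitamin C/fiber) and each pair with both constraints tight.
bell pepper only: max(392/184, 13/2) = 6.5 servings → $7.80.
sweet potato only: max(392/29, 13/4) = 13.52 servings → $5.41.
banana only: max(392/7, 13/2) = 56 servings → $19.60.
strawberries only: max(392/50, 13/3) = 7.84 servings → $8.23.
bell pepper + sweet potato with both tight: 1.757 servings and 2.372 servings → $3.06.
bell pepper + banana with both tight: 1.958 servings and 4.542 servings → $3.94.
bell pepper + strawberries with both tight: 1.164 servings and 3.558 servings → $5.13.
sweet potato + banana with both targets exact would need a negative amount; discard.
sweet potato + strawberries with both targets exact would need a negative amount; discard.
banana + strawberries: the both-tight solution has a negative serving — not a feasible corner.
So the least-cost plan costs $3.06.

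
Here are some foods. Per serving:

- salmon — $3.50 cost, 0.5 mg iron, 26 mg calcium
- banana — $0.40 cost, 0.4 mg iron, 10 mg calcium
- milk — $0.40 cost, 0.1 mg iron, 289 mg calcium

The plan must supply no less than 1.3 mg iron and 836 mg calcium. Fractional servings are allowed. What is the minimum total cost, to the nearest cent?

$2.14

With two linear requirements the optimum uses one or two foods; enumerate the corners.
salmon only: max(1.3/0.5, 836/26) = 32.15 servings → $112.54.
banana only: max(1.3/0.4, 836/10) = 83.6 servings → $33.44.
milk only: max(1.3/0.1, 836/289) = 13 servings → $5.20.
salmon + banana: intersection lies outside the first quadrant.
salmon + milk with both tight: 2.058 servings and 2.708 servings → $8.29.
banana + milk with both tight: 2.549 servings and 2.805 servings → $2.14.
So the least-cost plan costs $2.14.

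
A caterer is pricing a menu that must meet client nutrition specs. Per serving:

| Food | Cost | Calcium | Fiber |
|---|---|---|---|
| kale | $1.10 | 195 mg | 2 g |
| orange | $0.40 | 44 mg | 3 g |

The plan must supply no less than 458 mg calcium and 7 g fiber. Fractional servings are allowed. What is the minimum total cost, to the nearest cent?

This is a tiny linear program; its minimum lies at a vertex of the feasible set. List the vertices and price them.
kale only: max(458/195, 7/2) = 3.5 servings → $3.85.
orange only: max(458/44, 7/3) = 10.41 servings → $4.16.
kale + orange with both tight: 2.145 servings and 0.9034 servings → $2.72.
Cheapest feasible corner: $2.72.

$2.72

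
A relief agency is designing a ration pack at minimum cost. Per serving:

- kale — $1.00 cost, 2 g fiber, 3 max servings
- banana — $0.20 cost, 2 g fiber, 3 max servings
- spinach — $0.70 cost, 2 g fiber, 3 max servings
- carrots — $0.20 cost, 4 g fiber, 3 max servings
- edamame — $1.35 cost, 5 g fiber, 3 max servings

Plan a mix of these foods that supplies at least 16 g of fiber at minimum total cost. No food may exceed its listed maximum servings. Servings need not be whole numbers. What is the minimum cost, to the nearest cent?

$1.00

Cost per g of fiber: carrots $0.0500, banana $0.1000, edamame $0.2700, spinach $0.3500, kale $0.5000.
Take 3 servings of carrots: +12.0 g fiber for $0.60 (total $0.60, still need 4.0 g).
Take 2 servings of banana: +4.0 g fiber for $0.40 (total $1.00, still need 0.0 g).
Filling from the cheapest source first is optimal under one linear minimum: $1.00.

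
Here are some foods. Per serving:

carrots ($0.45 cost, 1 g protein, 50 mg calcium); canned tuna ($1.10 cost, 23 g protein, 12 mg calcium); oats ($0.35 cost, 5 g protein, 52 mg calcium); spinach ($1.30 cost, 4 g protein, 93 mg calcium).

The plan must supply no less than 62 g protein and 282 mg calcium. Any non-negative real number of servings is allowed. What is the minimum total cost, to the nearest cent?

$3.53

The cheapest plan sits at a corner of the feasible region — with two constraints it uses at most two foods.
carrots only: max(62/1, 282/50) = 62 servings → $27.90.
canned tuna only: max(62/23, 282/12) = 23.5 servings → $25.85.
oats only: max(62/5, 282/52) = 12.4 servings → $4.34.
spinach only: max(62/4, 282/93) = 15.5 servings → $20.15.
carrots + canned tuna with both tight: 5.046 servings and 2.476 servings → $4.99.
carrots + oats: intersection lies outside the first quadrant.
carrots + spinach: intersection lies outside the first quadrant.
canned tuna + oats with both tight: 1.597 servings and 5.055 servings → $3.53.
canned tuna + spinach with both tight: 2.218 servings and 2.746 servings → $6.01.
oats + spinach with both targets exact would need a negative amount; discard.
Cheapest feasible corner: $3.53.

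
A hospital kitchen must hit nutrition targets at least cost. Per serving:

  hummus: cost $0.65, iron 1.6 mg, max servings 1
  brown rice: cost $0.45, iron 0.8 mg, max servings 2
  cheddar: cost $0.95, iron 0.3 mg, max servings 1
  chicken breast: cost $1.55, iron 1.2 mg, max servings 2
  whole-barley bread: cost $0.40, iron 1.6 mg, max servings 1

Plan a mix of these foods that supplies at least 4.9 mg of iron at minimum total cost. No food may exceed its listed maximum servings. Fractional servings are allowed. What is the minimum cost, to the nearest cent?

$2.08

Cost per mg of iron: whole-barley bread $0.2500, hummus $0.4062, brown rice $0.5625, chicken breast $1.2917, cheddar $3.1667.
Take 1 serving of whole-barley bread: +1.6 mg iron for $0.40 (total $0.40, still need 3.3 mg).
Take 1 serving of hummus: +1.6 mg iron for $0.65 (total $1.05, still need 1.7 mg).
Take 2 servings of brown rice: +1.6 mg iron for $0.90 (total $1.95, still need 0.1 mg).
Take 0.08333 servings of chicken breast: +0.1 mg iron for $0.13 (total $2.08, still need 0.0 mg).
Greedy by cheapest-per-mg is optimal for a single linear constraint, so the minimum cost is $2.08.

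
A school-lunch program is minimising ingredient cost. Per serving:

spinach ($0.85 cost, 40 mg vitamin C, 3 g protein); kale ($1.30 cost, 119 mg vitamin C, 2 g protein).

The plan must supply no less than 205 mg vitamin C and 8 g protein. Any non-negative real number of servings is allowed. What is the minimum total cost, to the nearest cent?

The cheapest plan sits at a corner of the feasible region — with two constraints it uses at most two foods.
spinach only: max(205/40, 8/3) = 5.125 servings → $4.36.
kale only: max(205/119, 8/2) = 4 servings → $5.20.
spinach + kale with both tight: 1.957 servings and 1.065 servings → $3.05.
Cheapest feasible corner: $3.05.

$3.05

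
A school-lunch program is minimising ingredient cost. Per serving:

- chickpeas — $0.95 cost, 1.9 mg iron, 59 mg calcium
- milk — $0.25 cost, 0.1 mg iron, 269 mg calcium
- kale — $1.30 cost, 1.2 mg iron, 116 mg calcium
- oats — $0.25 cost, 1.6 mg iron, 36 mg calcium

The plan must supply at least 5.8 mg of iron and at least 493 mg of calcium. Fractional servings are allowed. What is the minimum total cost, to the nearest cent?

$1.22

Check every corner: each single food scaled to meet both minima, and each pair solved so both constraints bind.
chickpeas only: max(5.8/1.9, 493/59) = 8.356 servings → $7.94.
milk only: max(5.8/0.1, 493/269) = 58 servings → $14.50.
kale only: max(5.8/1.2, 493/116) = 4.833 servings → $6.28.
oats only: max(5.8/1.6, 493/36) = 13.69 servings → $3.42.
chickpeas + milk with both tight: 2.991 servings and 1.177 servings → $3.14.
chickpeas + kale with both tight: 0.5428 servings and 3.974 servings → $5.68.
chickpeas + oats: the both-tight solution has a negative serving — not a feasible corner.
milk + kale: intersection lies outside the first quadrant.
milk + oats with both tight: 1.359 servings and 3.54 servings → $1.22.
kale + oats with both tight: 4.073 servings and 0.5702 servings → $5.44.
The minimum over all feasible corners is $1.22.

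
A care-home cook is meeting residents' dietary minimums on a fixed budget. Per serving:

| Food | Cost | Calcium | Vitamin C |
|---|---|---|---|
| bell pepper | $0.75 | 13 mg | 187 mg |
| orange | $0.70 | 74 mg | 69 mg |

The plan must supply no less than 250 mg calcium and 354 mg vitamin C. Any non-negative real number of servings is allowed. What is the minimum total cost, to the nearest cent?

$2.80

The cheapest plan sits at a corner of the feasible region — with two constraints it uses at most two foods.
bell pepper only: max(250/13, 354/187) = 19.23 servings → $14.42.
orange only: max(250/74, 354/69) = 5.13 servings → $3.59.
bell pepper + orange with both tight: 0.6913 servings and 3.257 servings → $2.80.
The minimum over all feasible corners is $2.80.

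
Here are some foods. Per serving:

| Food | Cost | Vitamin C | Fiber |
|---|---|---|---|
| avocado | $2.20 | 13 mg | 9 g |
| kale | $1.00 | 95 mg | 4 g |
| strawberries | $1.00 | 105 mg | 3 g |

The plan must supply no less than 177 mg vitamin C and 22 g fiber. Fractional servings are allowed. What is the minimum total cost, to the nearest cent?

Check every corner: each single food scaled to meet both minima, and each pair solved so both constraints bind.
avocado only: max(177/13, 22/9) = 13.62 servings → $29.95.
kale only: max(177/95, 22/4) = 5.5 servings → $5.50.
strawberries only: max(177/105, 22/3) = 7.333 servings → $7.33.
avocado + kale with both tight: 1.721 servings and 1.628 servings → $5.41.
avocado + strawberries with both tight: 1.964 servings and 1.443 servings → $5.76.
kale + strawberries with both targets exact would need a negative amount; discard.
The minimum over all feasible corners is $5.41.

$5.41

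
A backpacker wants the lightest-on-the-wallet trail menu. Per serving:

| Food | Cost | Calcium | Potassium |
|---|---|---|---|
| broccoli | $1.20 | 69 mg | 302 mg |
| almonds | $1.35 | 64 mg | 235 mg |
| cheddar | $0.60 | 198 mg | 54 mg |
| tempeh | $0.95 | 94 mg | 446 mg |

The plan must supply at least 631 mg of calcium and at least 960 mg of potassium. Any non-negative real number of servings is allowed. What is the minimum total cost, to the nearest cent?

With two linear requirements the optimum uses one or two foods; enumerate the corners.
broccoli only: max(631/69, 960/302) = 9.145 servings → $10.97.
almonds only: max(631/64, 960/235) = 9.859 servings → $13.31.
cheddar only: max(631/198, 960/54) = 17.78 servings → $10.67.
tempeh only: max(631/94, 960/446) = 6.713 servings → $6.38.
broccoli + almonds: the both-tight solution has a negative serving — not a feasible corner.
broccoli + cheddar with both tight: 2.782 servings and 2.217 servings → $4.67.
broccoli + tempeh with both targets exact would need a negative amount; discard.
almonds + cheddar with both tight: 3.622 servings and 2.016 servings → $6.10.
almonds + tempeh with both targets exact would need a negative amount; discard.
cheddar + tempeh with both tight: 2.297 servings and 1.874 servings → $3.16.
Cheapest feasible corner: $3.16.

$3.16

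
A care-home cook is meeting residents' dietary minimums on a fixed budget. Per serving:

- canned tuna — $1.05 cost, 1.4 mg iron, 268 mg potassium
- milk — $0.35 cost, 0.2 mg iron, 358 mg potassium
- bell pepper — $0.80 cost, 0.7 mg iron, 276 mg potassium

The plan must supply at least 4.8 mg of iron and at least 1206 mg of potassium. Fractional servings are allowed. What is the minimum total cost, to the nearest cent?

Two binding constraints pin down two serving amounts, so the optimal mix uses at most two foods. The candidates are each food alone (scaled to the tighter of iron/potassium) and each pair with both constraints tight.
canned tuna only: max(4.8/1.4, 1206/268) = 4.5 servings → $4.72.
milk only: max(4.8/0.2, 1206/358) = 24 servings → $8.40.
bell pepper only: max(4.8/0.7, 1206/276) = 6.857 servings → $5.49.
canned tuna + milk with both tight: 3.3 servings and 0.8981 servings → $3.78.
canned tuna + bell pepper with both tight: 2.418 servings and 2.022 servings → $4.16.
milk + bell pepper with both targets exact would need a negative amount; discard.
So the least-cost plan costs $3.78.

$3.78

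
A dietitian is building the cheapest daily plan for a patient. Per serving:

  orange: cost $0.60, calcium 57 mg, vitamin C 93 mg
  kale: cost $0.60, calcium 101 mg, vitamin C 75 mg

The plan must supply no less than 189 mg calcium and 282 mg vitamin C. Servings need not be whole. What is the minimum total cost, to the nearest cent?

$1.85

The cheapest plan sits at a corner of the feasible region — with two constraints it uses at most two foods.
orange only: max(189/57, 282/93) = 3.316 servings → $1.99.
kale only: max(189/101, 282/75) = 3.76 servings → $2.26.
orange + kale with both tight: 2.795 servings and 0.2937 servings → $1.85.
The minimum over all feasible corners is $1.85.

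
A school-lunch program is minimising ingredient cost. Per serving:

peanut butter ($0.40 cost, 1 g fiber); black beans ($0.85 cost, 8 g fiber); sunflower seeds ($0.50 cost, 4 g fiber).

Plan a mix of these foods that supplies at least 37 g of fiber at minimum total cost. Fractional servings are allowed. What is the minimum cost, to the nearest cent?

$3.93

Cost per g of fiber: black beans $0.1062, sunflower seeds $0.1250, peanut butter $0.4000.
With no serving limits, use only black beans: 37 g / 8 g = 4.625 servings × $0.85 = $3.93.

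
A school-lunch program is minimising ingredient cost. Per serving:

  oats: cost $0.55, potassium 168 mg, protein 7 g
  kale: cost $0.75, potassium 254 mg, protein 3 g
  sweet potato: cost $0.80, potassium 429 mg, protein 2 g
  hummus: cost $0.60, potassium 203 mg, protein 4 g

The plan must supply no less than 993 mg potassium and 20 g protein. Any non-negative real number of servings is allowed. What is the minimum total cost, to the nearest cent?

oats only: max(993/168, 20/7) = 5.911 servings → $3.25.
kale only: max(993/254, 20/3) = 6.667 servings → $5.00.
sweet potato only: max(993/429, 20/2) = 10 servings → $8.00.
hummus only: max(993/203, 20/4) = 5 servings → $3.00.
oats + kale with both tight: 1.649 servings and 2.819 servings → $3.02.
oats + sweet potato with both tight: 2.472 servings and 1.346 servings → $2.44.
oats + hummus with both tight: 0.1175 servings and 4.794 servings → $2.94.
kale + sweet potato with both targets exact would need a negative amount; discard.
kale + hummus with both targets exact would need a negative amount; discard.
sweet potato + hummus with both targets exact would need a negative amount; discard.
Cheapest feasible corner: $2.44.

$2.44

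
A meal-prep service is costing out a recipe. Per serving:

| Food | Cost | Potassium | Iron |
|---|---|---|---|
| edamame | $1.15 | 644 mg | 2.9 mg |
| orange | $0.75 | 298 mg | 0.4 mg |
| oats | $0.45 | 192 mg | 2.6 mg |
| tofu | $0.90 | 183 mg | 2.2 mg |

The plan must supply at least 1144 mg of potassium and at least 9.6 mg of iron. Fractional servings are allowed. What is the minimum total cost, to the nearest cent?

Minimising a linear cost over {potassium ≥ 1144, iron ≥ 9.6, servings ≥ 0} — the optimum is at a vertex, using one or two foods.
edamame only: max(1144/644, 9.6/2.9) = 3.31 servings → $3.81.
orange only: max(1144/298, 9.6/0.4) = 24 servings → $18.00.
oats only: max(1144/192, 9.6/2.6) = 5.958 servings → $2.68.
tofu only: max(1144/183, 9.6/2.2) = 6.251 servings → $5.63.
edamame + orange: intersection lies outside the first quadrant.
edamame + oats with both tight: 1.012 servings and 2.563 servings → $2.32.
edamame + tofu with both tight: 0.8577 servings and 3.233 servings → $3.90.
orange + oats with both tight: 1.621 servings and 3.443 servings → $2.76.
orange + tofu with both tight: 1.305 servings and 4.126 servings → $4.69.
oats + tofu: the both-tight solution has a negative serving — not a feasible corner.
The minimum over all feasible corners is $2.32.

$2.32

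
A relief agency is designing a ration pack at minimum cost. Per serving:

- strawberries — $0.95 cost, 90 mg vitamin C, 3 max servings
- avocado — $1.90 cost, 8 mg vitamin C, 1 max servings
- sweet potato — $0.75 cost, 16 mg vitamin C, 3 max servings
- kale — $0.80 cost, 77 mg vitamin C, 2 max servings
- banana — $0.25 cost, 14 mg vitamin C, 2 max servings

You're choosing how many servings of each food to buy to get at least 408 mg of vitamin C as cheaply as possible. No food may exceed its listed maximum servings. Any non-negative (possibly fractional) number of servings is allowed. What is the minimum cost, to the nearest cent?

Cost per mg of vitamin C: kale $0.0104, strawberries $0.0106, banana $0.0179, sweet potato $0.0469, avocado $0.2375.
Take 2 servings of kale: +154.0 mg vitamin C for $1.60 (total $1.60, still need 254.0 mg).
Take 2.822 servings of strawberries: +254.0 mg vitamin C for $2.68 (total $4.28, still need 0.0 mg).
Filling from the cheapest source first is optimal under one linear minimum: $4.28.

$4.28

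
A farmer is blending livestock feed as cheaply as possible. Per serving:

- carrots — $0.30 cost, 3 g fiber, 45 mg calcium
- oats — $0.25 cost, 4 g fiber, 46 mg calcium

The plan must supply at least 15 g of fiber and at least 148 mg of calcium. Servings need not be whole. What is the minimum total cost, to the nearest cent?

$0.94

For a min-cost LP with two ≥-constraints, a basic feasible solution has at most two positive variables.
carrots only: max(15/3, 148/45) = 5 servings → $1.50.
oats only: max(15/4, 148/46) = 3.75 servings → $0.94.
carrots + oats with both targets exact would need a negative amount; discard.
The minimum over all feasible corners is $0.94.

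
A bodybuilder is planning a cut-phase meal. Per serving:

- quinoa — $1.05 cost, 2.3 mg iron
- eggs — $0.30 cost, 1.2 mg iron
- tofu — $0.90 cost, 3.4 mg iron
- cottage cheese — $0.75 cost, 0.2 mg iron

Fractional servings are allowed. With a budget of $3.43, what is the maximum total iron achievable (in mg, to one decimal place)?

13.7 mg

Iron per dollar: eggs 4, tofu 3.778, quinoa 2.19, cottage cheese 0.2667.
With no serving limits, spend the whole cost allowance on eggs: $3.43 / $0.30 × 1.2 mg = 13.7 mg.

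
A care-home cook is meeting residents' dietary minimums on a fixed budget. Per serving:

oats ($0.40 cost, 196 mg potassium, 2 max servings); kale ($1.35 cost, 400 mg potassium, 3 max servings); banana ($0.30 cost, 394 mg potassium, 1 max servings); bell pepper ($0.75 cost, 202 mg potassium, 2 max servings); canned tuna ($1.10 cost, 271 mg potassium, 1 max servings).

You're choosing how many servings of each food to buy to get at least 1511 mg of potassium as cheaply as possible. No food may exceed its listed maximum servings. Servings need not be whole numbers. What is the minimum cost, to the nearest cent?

$3.55

Cost per mg of potassium: banana $0.0008, oats $0.0020, kale $0.0034, bell pepper $0.0037, canned tuna $0.0041.
Take 1 serving of banana: +394.0 mg potassium for $0.30 (total $0.30, still need 1117.0 mg).
Take 2 servings of oats: +392.0 mg potassium for $0.80 (total $1.10, still need 725.0 mg).
Take 1.812 servings of kale: +725.0 mg potassium for $2.45 (total $3.55, still need 0.0 mg).
Greedy by cheapest-per-mg is optimal for a single linear constraint, so the minimum cost is $3.55.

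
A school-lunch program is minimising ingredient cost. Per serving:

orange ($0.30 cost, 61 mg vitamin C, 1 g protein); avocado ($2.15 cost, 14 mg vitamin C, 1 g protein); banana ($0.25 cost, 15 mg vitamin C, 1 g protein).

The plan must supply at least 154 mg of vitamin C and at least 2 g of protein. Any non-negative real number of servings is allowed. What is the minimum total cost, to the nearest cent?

An LP optimum is at a vertex; with two nutrient constraints at most two foods are used. Check each candidate.
orange only: max(154/61, 2/1) = 2.525 servings → $0.76.
avocado only: max(154/14, 2/1) = 11 servings → $23.65.
banana only: max(154/15, 2/1) = 10.27 servings → $2.57.
orange + avocado with both targets exact would need a negative amount; discard.
orange + banana: intersection lies outside the first quadrant.
avocado + banana with both targets exact would need a negative amount; discard.
The minimum over all feasible corners is $0.76.

$0.76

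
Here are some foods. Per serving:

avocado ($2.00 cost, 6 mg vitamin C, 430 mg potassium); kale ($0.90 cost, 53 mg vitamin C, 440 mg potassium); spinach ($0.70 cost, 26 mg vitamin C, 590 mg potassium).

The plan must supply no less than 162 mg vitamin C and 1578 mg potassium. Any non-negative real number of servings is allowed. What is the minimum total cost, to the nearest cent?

$2.91

An LP optimum is at a vertex; with two nutrient constraints at most two foods are used. Check each candidate.
avocado only: max(162/6, 1578/430) = 27 servings → $54.00.
kale only: max(162/53, 1578/440) = 3.586 servings → $3.23.
spinach only: max(162/26, 1578/590) = 6.231 servings → $4.36.
avocado + kale with both tight: 0.6131 servings and 2.987 servings → $3.91.
avocado + spinach: the both-tight solution has a negative serving — not a feasible corner.
kale + spinach with both tight: 2.751 servings and 0.623 servings → $2.91.
Cheapest feasible corner: $2.91.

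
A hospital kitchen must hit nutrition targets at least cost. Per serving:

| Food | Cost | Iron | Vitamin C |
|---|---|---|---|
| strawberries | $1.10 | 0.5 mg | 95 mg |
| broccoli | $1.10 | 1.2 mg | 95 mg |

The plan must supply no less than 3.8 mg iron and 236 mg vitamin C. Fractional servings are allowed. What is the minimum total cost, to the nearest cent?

$3.48

Two binding constraints pin down two serving amounts, so the optimal mix uses at most two foods. The candidates are each food alone (scaled to the tighter of iron/vitamin C) and each pair with both constraints tight.
strawberries only: max(3.8/0.5, 236/95) = 7.6 servings → $8.36.
broccoli only: max(3.8/1.2, 236/95) = 3.167 servings → $3.48.
strawberries + broccoli: intersection lies outside the first quadrant.
Cheapest feasible corner: $3.48.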